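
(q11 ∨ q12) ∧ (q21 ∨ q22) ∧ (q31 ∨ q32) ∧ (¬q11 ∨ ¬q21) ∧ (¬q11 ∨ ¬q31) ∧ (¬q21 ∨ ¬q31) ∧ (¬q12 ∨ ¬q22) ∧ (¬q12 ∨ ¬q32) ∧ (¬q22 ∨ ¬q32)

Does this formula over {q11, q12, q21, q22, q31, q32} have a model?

Try q11 = True.
The clause (¬q21) is unit, so q21 = False.
The clause (q22) is unit, so q22 = True.
The clause (¬q31) is unit, so q31 = False.
The clause (q32) is unit, so q32 = True.
Now (¬q32) is unsatisfied and unit — conflict.
So q11 must be the other value — set q11 = False.
The clause (q12) is unit, so q12 = True.
The clause (¬q22) is unit, so q22 = False.
The clause (q21) is unit, so q21 = True.
The clause (¬q31) is unit, so q31 = False.
The clause (q32) is unit, so q32 = True.
Now (¬q32) is unsatisfied and unit — conflict.
Either choice for q11 ends in contradiction.
No assignment satisfies every clause.

No, unsatisfiable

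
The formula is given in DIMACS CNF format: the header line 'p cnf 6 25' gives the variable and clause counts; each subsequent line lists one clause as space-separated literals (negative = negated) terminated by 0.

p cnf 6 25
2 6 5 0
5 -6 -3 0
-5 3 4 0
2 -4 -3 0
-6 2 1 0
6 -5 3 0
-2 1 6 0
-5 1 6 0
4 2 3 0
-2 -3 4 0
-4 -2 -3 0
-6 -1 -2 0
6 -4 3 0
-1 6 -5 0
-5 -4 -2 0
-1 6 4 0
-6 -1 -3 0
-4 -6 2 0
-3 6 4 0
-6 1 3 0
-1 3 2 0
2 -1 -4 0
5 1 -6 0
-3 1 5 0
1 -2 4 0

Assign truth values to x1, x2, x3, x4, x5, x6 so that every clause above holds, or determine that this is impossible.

Case x2 = True:
Case x1 = True:
From the singleton clause (¬x6), x6 = False.
From the singleton clause (¬x5), x5 = False.
From the singleton clause (x4), x4 = True.
From the singleton clause (¬x3), x3 = False.
Now (x3) is unsatisfied and unit — conflict.
So x1 must be the other value — set x1 = False.
From the singleton clause (x6), x6 = True.
From the singleton clause (x3), x3 = True.
From the singleton clause (x5), x5 = True.
From the singleton clause (x4), x4 = True.
Now (¬x4) is unsatisfied and unit — conflict.
Neither x1 = True nor x1 = False works.
So x2 must be the other value — set x2 = False.
Case x6 = True:
From the singleton clause (x1), x1 = True.
From the singleton clause (¬x3), x3 = False.
Now (x3) is unsatisfied and unit — conflict.
So x6 must be the other value — set x6 = False.
From the singleton clause (x5), x5 = True.
From the singleton clause (x3), x3 = True.
From the singleton clause (¬x4), x4 = False.
Now (x4) is unsatisfied and unit — conflict.
Neither x6 = True nor x6 = False works.
Neither x2 = True nor x2 = False works.

UNSATISFIABLE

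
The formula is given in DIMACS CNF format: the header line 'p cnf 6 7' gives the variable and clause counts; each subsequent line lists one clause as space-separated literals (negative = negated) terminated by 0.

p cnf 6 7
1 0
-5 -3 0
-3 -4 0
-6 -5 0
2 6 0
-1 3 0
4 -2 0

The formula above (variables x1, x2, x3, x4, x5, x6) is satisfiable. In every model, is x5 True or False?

False

Suppose x5 = True.
Unit clause (x1) forces x1 = True.
Unit clause (¬x3) forces x3 = False.
But (x3) is also a unit clause — contradiction.
So every satisfying assignment has x5 = False.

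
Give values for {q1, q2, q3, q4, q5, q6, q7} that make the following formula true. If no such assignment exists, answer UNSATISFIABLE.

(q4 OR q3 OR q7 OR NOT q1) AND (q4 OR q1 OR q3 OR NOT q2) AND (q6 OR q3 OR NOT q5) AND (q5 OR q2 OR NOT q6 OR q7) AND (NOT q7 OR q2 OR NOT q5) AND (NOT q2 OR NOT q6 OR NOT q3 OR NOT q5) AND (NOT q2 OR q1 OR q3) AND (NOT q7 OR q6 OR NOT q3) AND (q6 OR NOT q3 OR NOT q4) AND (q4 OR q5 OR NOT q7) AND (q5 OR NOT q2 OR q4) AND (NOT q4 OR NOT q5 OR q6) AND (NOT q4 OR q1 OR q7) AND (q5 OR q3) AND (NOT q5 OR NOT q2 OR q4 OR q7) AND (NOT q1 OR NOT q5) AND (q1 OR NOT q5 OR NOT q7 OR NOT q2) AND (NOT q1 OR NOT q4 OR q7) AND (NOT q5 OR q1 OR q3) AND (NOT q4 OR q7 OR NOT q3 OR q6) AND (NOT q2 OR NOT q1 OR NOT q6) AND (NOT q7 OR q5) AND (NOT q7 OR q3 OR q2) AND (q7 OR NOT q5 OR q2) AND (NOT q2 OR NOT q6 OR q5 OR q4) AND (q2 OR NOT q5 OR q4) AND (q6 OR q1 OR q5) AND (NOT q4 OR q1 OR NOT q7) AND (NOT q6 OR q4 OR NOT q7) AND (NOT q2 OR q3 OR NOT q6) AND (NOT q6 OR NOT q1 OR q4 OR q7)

q1=true,  q2=false,  q3=true,  q4=false,  q5=false,  q6=false,  q7=false

Branch on q5: set q5 = false.
(q3) alone gives q3 = true.
(NOT q7) alone gives q7 = false.
Branch on q2: set q2 = false.
(NOT q6) alone gives q6 = false.
(NOT q4) alone gives q4 = false.
(q1) alone gives q1 = true.
This assignment satisfies each clause.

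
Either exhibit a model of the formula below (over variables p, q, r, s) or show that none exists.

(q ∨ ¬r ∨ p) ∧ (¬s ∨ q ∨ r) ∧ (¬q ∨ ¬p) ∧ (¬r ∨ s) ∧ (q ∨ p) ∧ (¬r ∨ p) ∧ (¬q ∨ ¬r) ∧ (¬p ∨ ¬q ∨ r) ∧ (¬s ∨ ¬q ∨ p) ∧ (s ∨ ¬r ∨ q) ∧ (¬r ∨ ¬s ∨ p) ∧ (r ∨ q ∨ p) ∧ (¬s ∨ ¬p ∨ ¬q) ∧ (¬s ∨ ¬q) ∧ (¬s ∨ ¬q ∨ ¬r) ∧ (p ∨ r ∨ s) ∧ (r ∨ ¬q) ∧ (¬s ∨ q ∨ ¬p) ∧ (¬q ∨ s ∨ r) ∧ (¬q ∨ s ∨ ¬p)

Suppose q = False.
The clause (p) is unit, so p = True.
The clause (¬s) is unit, so s = False.
The clause (¬r) is unit, so r = False.
This assignment satisfies each clause.

p: True; q: False; r: False; s: False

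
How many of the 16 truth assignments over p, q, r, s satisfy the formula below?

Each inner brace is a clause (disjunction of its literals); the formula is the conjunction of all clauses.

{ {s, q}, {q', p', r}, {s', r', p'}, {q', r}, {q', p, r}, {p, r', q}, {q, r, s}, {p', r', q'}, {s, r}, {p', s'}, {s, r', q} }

3

There are 2^4 = 16 truth assignments over (p, q, r, s).
Split on s. With s = 1, the clauses containing s are satisfied and s' drops from the rest; 2 of the 2^3 = 8 assignments to the other variables satisfy what remains.
With s = 0, by the same count on the reduced clause set, 1 assignment works.
Total: 2 + 1 = 3.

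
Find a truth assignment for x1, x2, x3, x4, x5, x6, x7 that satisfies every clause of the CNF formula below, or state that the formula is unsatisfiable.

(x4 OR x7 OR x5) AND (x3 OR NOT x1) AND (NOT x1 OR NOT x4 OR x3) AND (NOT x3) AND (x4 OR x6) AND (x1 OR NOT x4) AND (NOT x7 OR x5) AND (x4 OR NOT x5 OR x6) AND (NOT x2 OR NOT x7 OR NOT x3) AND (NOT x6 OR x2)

(NOT x3) alone gives x3 = false.
(NOT x1) alone gives x1 = false.
(NOT x4) alone gives x4 = false.
(x6) alone gives x6 = true.
(x2) alone gives x2 = true.
Case x7 = true:
(x5) alone gives x5 = true.
Every clause now holds.

x1=false, x2=true, x3=false, x4=false, x5=true, x6=true, x7=true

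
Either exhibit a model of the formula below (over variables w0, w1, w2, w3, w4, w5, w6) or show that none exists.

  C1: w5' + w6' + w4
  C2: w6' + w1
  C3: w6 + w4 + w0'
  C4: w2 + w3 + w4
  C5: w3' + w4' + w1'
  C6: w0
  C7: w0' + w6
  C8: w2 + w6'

(w0) alone gives w0 = 1.
(w6) alone gives w6 = 1.
(w1) alone gives w1 = 1.
(w2) alone gives w2 = 1.
Try w5 = 0.
Try w3 = 0.
All clauses hold; w4 can take either value.

w0=1; w1=1; w2=1; w3=0; w4=0; w5=0; w6=1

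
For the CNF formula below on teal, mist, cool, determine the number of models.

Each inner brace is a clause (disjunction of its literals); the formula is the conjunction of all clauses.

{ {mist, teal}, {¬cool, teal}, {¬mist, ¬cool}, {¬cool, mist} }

There are 2^3 = 8 truth assignments over (teal, mist, cool).
Split on teal. With teal = True, the clauses containing teal are satisfied and ¬teal drops from the rest; 2 of the 2^2 = 4 assignments to the other variables satisfy what remains.
With teal = False, by the same count on the reduced clause set, 1 assignment works.
Total: 2 + 1 = 3.

3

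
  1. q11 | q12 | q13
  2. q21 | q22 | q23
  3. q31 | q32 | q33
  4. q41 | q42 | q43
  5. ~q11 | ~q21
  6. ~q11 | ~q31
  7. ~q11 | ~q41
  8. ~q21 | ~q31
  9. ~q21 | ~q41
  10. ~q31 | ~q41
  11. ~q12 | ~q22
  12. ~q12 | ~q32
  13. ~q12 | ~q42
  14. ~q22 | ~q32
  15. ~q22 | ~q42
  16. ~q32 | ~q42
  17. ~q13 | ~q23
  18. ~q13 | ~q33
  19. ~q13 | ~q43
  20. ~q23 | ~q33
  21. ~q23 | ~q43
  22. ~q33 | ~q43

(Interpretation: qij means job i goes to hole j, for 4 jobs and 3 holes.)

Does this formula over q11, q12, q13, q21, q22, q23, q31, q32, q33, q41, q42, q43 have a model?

No

Try q11 = 0.
Try q12 = 1.
(~q22) alone gives q22 = 0.
(~q32) alone gives q32 = 0.
(~q42) alone gives q42 = 0.
Try q21 = 1.
(~q31) alone gives q31 = 0.
(q33) alone gives q33 = 1.
(~q41) alone gives q41 = 0.
(q43) alone gives q43 = 1.
But (~q43) is also a unit clause — contradiction.
So q21 must be the other value — set q21 = 0.
(q23) alone gives q23 = 1.
(~q13) alone gives q13 = 0.
(~q33) alone gives q33 = 0.
(q31) alone gives q31 = 1.
(~q41) alone gives q41 = 0.
(q43) alone gives q43 = 1.
But (~q43) is also a unit clause — contradiction.
Both values of q21 lead to a conflict.
So q12 must be the other value — set q12 = 0.
(q13) alone gives q13 = 1.
(~q23) alone gives q23 = 0.
(~q33) alone gives q33 = 0.
(~q43) alone gives q43 = 0.
Try q21 = 1.
(~q31) alone gives q31 = 0.
(q32) alone gives q32 = 1.
(~q41) alone gives q41 = 0.
(q42) alone gives q42 = 1.
But (~q42) is also a unit clause — contradiction.
So q21 must be the other value — set q21 = 0.
(q22) alone gives q22 = 1.
(~q32) alone gives q32 = 0.
(q31) alone gives q31 = 1.
(~q41) alone gives q41 = 0.
(q42) alone gives q42 = 1.
But (~q42) is also a unit clause — contradiction.
Both values of q21 lead to a conflict.
Both values of q12 lead to a conflict.
So q11 must be the other value — set q11 = 1.
(~q21) alone gives q21 = 0.
(~q31) alone gives q31 = 0.
(~q41) alone gives q41 = 0.
Try q22 = 1.
(~q12) alone gives q12 = 0.
(~q32) alone gives q32 = 0.
(q33) alone gives q33 = 1.
(~q42) alone gives q42 = 0.
(q43) alone gives q43 = 1.
But (~q43) is also a unit clause — contradiction.
So q22 must be the other value — set q22 = 0.
(q23) alone gives q23 = 1.
(~q13) alone gives q13 = 0.
(~q33) alone gives q33 = 0.
(q32) alone gives q32 = 1.
(~q12) alone gives q12 = 0.
(~q42) alone gives q42 = 0.
(q43) alone gives q43 = 1.
But (~q43) is also a unit clause — contradiction.
Both values of q22 lead to a conflict.
Both values of q11 lead to a conflict.
No assignment satisfies every clause.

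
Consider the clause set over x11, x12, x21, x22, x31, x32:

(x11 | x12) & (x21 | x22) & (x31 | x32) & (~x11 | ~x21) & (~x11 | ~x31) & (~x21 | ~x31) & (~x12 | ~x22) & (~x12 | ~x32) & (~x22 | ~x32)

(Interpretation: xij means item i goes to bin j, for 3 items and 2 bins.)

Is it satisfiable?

No

Try x11 = 1.
(~x21) alone gives x21 = 0.
(x22) alone gives x22 = 1.
(~x31) alone gives x31 = 0.
(x32) alone gives x32 = 1.
That conflicts with the unit clause (~x32).
That branch fails; take x11 = 0 instead.
(x12) alone gives x12 = 1.
(~x22) alone gives x22 = 0.
(x21) alone gives x21 = 1.
(~x31) alone gives x31 = 0.
(x32) alone gives x32 = 1.
That conflicts with the unit clause (~x32).
Both values of x11 lead to a conflict.
No assignment satisfies every clause.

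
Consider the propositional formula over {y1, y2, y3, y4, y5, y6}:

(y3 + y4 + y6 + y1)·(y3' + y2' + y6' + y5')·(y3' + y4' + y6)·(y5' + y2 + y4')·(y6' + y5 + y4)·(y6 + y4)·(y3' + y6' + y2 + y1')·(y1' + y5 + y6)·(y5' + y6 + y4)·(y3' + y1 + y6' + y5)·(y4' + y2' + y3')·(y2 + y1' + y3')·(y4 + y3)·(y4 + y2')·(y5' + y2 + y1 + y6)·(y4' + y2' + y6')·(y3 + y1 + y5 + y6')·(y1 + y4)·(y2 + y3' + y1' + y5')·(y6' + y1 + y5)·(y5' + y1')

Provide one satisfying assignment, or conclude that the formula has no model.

y1=1, y2=0, y3=0, y4=1, y5=0, y6=1

Try y6 = 1.
Try y5 = 0.
(y4) alone gives y4 = 1.
(y2') alone gives y2 = 0.
(y1) alone gives y1 = 1.
(y3') alone gives y3 = 0.
This assignment satisfies each clause.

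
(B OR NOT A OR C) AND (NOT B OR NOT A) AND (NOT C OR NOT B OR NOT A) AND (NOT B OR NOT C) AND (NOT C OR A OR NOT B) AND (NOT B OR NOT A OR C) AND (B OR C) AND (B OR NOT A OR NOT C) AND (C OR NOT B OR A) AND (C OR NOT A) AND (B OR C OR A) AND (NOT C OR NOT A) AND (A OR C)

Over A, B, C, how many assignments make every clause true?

1

There are 2^3 = 8 truth assignments over (A, B, C).
Check each against the 13 clauses (columns in the order A, B, C):
  F F F  ✗ fails (B OR C)
  F F T  ✓ satisfies all
  F T F  ✗ fails (C OR NOT B OR A)
  F T T  ✗ fails (NOT B OR NOT C)
  T F F  ✗ fails (B OR NOT A OR C)
  T F T  ✗ fails (B OR NOT A OR NOT C)
  T T F  ✗ fails (NOT B OR NOT A)
  T T T  ✗ fails (NOT B OR NOT A)
1 of the 8 rows is a model.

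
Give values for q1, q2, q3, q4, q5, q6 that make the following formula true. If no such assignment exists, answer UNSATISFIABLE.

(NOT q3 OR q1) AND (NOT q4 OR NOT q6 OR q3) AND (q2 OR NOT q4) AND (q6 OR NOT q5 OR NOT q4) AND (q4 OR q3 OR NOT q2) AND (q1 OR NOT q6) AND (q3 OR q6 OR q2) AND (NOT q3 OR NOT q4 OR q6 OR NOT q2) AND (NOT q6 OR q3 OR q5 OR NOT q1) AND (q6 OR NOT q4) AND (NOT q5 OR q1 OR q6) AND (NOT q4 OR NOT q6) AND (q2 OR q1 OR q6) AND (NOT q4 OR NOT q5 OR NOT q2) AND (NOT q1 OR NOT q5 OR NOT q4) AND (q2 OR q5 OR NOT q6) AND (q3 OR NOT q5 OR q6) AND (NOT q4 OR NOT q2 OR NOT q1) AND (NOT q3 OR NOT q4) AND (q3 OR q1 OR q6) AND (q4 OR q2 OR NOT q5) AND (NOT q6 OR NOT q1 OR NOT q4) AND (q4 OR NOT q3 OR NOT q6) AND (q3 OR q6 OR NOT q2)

Suppose q3 = true.
Unit clause (q1) forces q1 = true.
Unit clause (NOT q4) forces q4 = false.
Unit clause (NOT q6) forces q6 = false.
Suppose q2 = false.
Unit clause (NOT q5) forces q5 = false.
This assignment satisfies each clause.

q1 ↦ true; q2 ↦ false; q3 ↦ true; q4 ↦ false; q5 ↦ false; q6 ↦ false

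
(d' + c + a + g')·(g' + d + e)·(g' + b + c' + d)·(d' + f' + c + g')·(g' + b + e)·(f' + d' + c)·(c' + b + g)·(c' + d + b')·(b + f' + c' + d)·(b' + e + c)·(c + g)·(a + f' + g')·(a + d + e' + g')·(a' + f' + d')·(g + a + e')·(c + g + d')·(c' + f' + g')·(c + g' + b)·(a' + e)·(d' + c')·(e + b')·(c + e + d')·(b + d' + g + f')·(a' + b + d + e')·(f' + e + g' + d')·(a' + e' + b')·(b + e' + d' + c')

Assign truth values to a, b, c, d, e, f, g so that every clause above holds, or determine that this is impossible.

UNSATISFIABLE

Case c = 1:
From the singleton clause (d'), d = 0.
From the singleton clause (b'), b = 0.
From the singleton clause (g'), g = 0.
But (g) is also a unit clause — contradiction.
Undo c and try c = 0.
From the singleton clause (g), g = 1.
From the singleton clause (b), b = 1.
From the singleton clause (e), e = 1.
From the singleton clause (a'), a = 0.
From the singleton clause (d'), d = 0.
But (d) is also a unit clause — contradiction.
Either choice for c ends in contradiction.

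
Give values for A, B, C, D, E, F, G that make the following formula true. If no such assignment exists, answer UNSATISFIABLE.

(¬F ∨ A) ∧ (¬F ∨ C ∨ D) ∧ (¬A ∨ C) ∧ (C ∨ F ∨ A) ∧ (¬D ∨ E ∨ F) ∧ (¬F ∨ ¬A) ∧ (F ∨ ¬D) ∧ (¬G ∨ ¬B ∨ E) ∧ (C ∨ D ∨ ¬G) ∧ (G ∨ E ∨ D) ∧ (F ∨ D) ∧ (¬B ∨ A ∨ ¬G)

UNSATISFIABLE

Try F = False.
From the singleton clause (¬D), D = False.
Now (D) is unsatisfied and unit — conflict.
Undo F and try F = True.
From the singleton clause (A), A = True.
Now (¬A) is unsatisfied and unit — conflict.
Both values of F lead to a conflict.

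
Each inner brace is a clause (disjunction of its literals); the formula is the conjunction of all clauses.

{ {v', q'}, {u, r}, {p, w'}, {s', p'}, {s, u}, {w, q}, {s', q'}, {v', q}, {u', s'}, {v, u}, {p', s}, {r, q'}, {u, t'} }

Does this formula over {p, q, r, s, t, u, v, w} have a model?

Branch on v: set v = 0.
From the singleton clause (u), u = 1.
From the singleton clause (s'), s = 0.
From the singleton clause (p'), p = 0.
From the singleton clause (w'), w = 0.
From the singleton clause (q), q = 1.
From the singleton clause (r), r = 1.
Every clause is now satisfied; t is unconstrained.
A satisfying assignment: p: 0, q: 1, r: 1, s: 0, t: 0, u: 1, v: 0, w: 0.

Satisfiable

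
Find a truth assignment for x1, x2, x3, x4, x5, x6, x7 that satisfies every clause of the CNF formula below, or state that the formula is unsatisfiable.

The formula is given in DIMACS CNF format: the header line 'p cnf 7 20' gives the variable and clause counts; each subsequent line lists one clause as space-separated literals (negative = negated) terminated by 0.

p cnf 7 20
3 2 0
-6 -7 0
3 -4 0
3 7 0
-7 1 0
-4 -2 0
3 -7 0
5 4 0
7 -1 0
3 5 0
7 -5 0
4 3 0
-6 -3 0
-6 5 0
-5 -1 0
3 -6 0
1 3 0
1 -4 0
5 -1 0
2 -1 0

Branch on x3: set x3 = True.
(¬x6) alone gives x6 = False.
Branch on x7: set x7 = False.
(¬x1) alone gives x1 = False.
(¬x5) alone gives x5 = False.
(x4) alone gives x4 = True.
But (¬x4) is also a unit clause — contradiction.
Undo x7 and try x7 = True.
(x1) alone gives x1 = True.
(¬x5) alone gives x5 = False.
But (x5) is also a unit clause — contradiction.
Both values of x7 lead to a conflict.
Undo x3 and try x3 = False.
(x2) alone gives x2 = True.
(¬x4) alone gives x4 = False.
But (x4) is also a unit clause — contradiction.
Both values of x3 lead to a conflict.

UNSATISFIABLE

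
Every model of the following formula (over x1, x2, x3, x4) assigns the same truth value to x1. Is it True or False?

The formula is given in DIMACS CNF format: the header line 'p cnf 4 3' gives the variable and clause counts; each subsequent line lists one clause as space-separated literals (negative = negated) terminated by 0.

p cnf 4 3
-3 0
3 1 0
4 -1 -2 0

Suppose x1 = False.
(¬x3) alone gives x3 = False.
Now (x3) is unsatisfied and unit — conflict.
So every satisfying assignment has x1 = True.

True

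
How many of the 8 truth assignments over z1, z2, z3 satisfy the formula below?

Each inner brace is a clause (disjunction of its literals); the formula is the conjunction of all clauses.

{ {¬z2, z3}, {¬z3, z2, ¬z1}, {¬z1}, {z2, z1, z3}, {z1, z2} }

1

There are 2^3 = 8 truth assignments over (z1, z2, z3).
Check each against the 5 clauses (columns in the order z1, z2, z3):
  F F F  ✗ fails (z2 ∨ z1 ∨ z3)
  F F T  ✗ fails (z1 ∨ z2)
  F T F  ✗ fails (¬z2 ∨ z3)
  F T T  ✓ satisfies all
  T F F  ✗ fails (¬z1)
  T F T  ✗ fails (¬z3 ∨ z2 ∨ ¬z1)
  T T F  ✗ fails (¬z2 ∨ z3)
  T T T  ✗ fails (¬z1)
1 of the 8 rows is a model.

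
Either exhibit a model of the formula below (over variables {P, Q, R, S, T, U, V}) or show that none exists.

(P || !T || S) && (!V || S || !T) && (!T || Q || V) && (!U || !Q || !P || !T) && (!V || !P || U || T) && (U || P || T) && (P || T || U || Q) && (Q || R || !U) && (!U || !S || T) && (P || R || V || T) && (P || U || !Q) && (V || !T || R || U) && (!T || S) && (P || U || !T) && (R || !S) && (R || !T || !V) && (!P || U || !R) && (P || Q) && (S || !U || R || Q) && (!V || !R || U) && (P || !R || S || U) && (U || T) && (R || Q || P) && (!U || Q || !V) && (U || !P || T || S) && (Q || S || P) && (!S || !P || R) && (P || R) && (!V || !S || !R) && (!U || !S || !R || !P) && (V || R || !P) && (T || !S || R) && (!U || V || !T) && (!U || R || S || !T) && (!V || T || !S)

P: true,  Q: true,  R: true,  S: false,  T: false,  U: true,  V: false

Branch on T: set T = false.
From the singleton clause (U), U = true.
From the singleton clause (!S), S = false.
Branch on Q: set Q = true.
Branch on P: set P = true.
Branch on V: set V = false.
From the singleton clause (R), R = true.
Every clause now holds.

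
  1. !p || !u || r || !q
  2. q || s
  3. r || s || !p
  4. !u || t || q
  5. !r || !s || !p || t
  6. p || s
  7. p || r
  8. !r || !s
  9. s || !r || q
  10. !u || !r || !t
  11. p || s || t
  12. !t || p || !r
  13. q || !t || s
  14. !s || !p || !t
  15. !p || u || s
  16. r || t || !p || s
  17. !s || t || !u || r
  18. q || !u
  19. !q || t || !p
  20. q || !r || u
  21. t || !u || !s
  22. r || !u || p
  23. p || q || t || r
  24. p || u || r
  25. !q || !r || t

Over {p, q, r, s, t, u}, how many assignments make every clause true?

There are 2^6 = 64 truth assignments over (p, q, r, s, t, u).
Split on u. With u = true, the clauses containing u are satisfied and !u drops from the rest; 0 of the 2^5 = 32 assignments to the other variables satisfy what remains.
With u = false, by the same count on the reduced clause set, 1 assignment works.
Total: 0 + 1 = 1.

1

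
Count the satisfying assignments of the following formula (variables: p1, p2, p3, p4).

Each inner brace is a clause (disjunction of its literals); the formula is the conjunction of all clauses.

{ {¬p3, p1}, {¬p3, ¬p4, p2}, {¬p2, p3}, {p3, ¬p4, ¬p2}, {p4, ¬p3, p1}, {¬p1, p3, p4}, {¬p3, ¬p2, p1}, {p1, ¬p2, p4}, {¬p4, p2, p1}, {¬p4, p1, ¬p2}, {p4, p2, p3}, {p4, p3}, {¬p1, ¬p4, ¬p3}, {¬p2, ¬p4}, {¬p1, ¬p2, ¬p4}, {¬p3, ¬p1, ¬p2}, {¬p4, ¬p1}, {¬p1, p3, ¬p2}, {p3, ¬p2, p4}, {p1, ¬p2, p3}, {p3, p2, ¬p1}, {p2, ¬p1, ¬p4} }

There are 2^4 = 16 truth assignments over (p1, p2, p3, p4).
Split on p4. With p4 = True, the clauses containing p4 are satisfied and ¬p4 drops from the rest; 0 of the 2^3 = 8 assignments to the other variables satisfy what remains.
With p4 = False, by the same count on the reduced clause set, 1 assignment works.
Total: 0 + 1 = 1.

1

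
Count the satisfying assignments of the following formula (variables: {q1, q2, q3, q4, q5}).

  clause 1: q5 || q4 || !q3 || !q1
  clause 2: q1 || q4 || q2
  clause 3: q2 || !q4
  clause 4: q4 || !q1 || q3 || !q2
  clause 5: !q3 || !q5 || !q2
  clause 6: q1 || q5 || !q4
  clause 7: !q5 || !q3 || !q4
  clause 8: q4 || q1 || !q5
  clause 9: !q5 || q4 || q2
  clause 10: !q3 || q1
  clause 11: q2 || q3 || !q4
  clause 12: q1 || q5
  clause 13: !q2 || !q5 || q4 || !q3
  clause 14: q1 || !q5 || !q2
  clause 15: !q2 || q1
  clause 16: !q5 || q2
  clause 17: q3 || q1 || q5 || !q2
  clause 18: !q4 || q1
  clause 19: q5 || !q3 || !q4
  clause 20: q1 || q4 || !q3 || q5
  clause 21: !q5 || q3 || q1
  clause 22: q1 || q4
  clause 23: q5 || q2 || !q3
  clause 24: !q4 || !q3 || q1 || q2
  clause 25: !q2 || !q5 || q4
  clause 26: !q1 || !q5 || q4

There are 2^5 = 32 truth assignments over (q1, q2, q3, q4, q5).
Split on q5. With q5 = true, the clauses containing q5 are satisfied and !q5 drops from the rest; 1 of the 2^4 = 16 assignments to the other variables satisfy what remains.
With q5 = false, by the same count on the reduced clause set, 2 assignments work.
Total: 1 + 2 = 3.

3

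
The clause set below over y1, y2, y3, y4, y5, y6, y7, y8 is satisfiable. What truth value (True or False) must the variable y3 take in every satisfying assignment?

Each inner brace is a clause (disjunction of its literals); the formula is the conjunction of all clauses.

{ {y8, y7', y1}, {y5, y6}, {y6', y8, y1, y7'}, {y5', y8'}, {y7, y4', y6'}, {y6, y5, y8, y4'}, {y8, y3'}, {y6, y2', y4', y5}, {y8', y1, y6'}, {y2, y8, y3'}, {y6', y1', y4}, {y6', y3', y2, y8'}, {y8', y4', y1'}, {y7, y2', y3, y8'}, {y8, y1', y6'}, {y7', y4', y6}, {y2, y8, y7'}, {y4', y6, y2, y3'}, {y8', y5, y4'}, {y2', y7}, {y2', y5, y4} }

False

Suppose y3 = 1.
(y8) alone gives y8 = 1.
(y5') alone gives y5 = 0.
(y6) alone gives y6 = 1.
(y1) alone gives y1 = 1.
(y4) alone gives y4 = 1.
That conflicts with the unit clause (y4').
So every satisfying assignment has y3 = False.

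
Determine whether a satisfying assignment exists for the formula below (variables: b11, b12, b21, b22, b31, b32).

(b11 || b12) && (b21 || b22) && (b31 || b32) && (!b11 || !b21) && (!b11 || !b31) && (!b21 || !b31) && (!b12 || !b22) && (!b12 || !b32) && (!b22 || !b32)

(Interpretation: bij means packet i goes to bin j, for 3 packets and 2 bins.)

No, unsatisfiable

Branch on b11: set b11 = true.
The clause (!b21) is unit, so b21 = false.
The clause (b22) is unit, so b22 = true.
The clause (!b31) is unit, so b31 = false.
The clause (b32) is unit, so b32 = true.
But (!b32) is also a unit clause — contradiction.
Undo b11 and try b11 = false.
The clause (b12) is unit, so b12 = true.
The clause (!b22) is unit, so b22 = false.
The clause (b21) is unit, so b21 = true.
The clause (!b31) is unit, so b31 = false.
The clause (b32) is unit, so b32 = true.
But (!b32) is also a unit clause — contradiction.
Either choice for b11 ends in contradiction.
No assignment satisfies every clause.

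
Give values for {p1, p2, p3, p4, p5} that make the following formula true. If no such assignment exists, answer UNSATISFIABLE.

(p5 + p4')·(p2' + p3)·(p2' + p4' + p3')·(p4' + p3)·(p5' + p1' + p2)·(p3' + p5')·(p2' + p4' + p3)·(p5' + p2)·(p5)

UNSATISFIABLE

The clause (p5) is unit, so p5 = 1.
The clause (p3') is unit, so p3 = 0.
The clause (p2') is unit, so p2 = 0.
But (p2) is also a unit clause — contradiction.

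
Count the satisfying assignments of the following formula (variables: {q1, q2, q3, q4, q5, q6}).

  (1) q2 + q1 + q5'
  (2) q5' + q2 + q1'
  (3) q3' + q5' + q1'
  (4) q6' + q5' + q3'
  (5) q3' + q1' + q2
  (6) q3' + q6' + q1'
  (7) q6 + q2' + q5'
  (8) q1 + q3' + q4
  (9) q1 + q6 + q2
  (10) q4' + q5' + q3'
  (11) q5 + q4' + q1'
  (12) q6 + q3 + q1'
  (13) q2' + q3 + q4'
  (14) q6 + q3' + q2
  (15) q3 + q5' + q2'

10

There are 2^6 = 64 truth assignments over (q1, q2, q3, q4, q5, q6).
Split on q2. With q2 = 1, the clauses containing q2 are satisfied and q2' drops from the rest; 6 of the 2^5 = 32 assignments to the other variables satisfy what remains.
With q2 = 0, by the same count on the reduced clause set, 4 assignments work.
Total: 6 + 4 = 10.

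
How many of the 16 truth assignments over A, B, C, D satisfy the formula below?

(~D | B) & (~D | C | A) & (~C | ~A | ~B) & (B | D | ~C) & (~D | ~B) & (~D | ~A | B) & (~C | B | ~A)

There are 2^4 = 16 truth assignments over (A, B, C, D).
Check each against the 7 clauses (columns in the order A, B, C, D):
  F F F F  ✓ satisfies all
  F F F T  ✗ fails (~D | B)
  F F T F  ✗ fails (B | D | ~C)
  F F T T  ✗ fails (~D | B)
  F T F F  ✓ satisfies all
  F T F T  ✗ fails (~D | C | A)
  F T T F  ✓ satisfies all
  F T T T  ✗ fails (~D | ~B)
  T F F F  ✓ satisfies all
  T F F T  ✗ fails (~D | B)
  T F T F  ✗ fails (B | D | ~C)
  T F T T  ✗ fails (~D | B)
  T T F F  ✓ satisfies all
  T T F T  ✗ fails (~D | ~B)
  T T T F  ✗ fails (~C | ~A | ~B)
  T T T T  ✗ fails (~C | ~A | ~B)
5 of the 16 rows are models.

5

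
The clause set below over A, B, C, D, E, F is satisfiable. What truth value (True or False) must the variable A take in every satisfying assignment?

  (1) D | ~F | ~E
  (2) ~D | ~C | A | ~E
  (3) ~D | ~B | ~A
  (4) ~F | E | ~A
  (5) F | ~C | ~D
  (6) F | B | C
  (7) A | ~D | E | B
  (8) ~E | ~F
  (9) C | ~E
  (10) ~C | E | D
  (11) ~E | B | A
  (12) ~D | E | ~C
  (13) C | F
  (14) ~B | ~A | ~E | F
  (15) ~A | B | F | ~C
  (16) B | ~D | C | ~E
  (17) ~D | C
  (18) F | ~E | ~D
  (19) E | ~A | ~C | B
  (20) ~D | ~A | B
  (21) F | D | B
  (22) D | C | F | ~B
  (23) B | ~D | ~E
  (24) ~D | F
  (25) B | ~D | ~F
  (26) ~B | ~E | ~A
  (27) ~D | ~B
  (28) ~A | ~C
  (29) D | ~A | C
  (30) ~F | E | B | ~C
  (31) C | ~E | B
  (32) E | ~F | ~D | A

Suppose A = 1.
(~C) alone gives C = 0.
(~E) alone gives E = 0.
(~F) alone gives F = 0.
But (F) is also a unit clause — contradiction.
So every satisfying assignment has A = False.

False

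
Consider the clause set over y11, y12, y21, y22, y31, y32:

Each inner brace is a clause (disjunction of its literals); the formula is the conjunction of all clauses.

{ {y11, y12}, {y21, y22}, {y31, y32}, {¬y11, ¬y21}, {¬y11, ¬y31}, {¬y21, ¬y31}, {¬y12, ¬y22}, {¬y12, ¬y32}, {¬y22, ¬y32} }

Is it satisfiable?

No, unsatisfiable

Suppose y11 = True.
The clause (¬y21) is unit, so y21 = False.
The clause (y22) is unit, so y22 = True.
The clause (¬y31) is unit, so y31 = False.
The clause (y32) is unit, so y32 = True.
But (¬y32) is also a unit clause — contradiction.
Backtrack on y11: now try y11 = False.
The clause (y12) is unit, so y12 = True.
The clause (¬y22) is unit, so y22 = False.
The clause (y21) is unit, so y21 = True.
The clause (¬y31) is unit, so y31 = False.
The clause (y32) is unit, so y32 = True.
But (¬y32) is also a unit clause — contradiction.
Both values of y11 lead to a conflict.
No assignment satisfies every clause.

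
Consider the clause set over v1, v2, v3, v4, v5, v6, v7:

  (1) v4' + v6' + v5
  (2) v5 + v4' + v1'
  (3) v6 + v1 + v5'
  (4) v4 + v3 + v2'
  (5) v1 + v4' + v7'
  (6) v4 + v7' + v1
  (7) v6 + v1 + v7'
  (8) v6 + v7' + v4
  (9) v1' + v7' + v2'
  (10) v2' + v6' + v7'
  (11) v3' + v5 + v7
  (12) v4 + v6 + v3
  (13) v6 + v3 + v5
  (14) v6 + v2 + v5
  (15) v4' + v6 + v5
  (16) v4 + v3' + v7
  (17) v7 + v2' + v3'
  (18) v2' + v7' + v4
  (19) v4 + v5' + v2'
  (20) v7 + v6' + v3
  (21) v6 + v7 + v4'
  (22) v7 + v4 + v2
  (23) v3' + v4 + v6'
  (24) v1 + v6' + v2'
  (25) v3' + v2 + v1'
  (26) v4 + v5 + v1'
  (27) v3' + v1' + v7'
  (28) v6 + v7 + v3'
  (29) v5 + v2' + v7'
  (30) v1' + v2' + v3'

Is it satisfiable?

Try v4 = 1.
Try v6 = 0.
From the singleton clause (v5), v5 = 1.
From the singleton clause (v1), v1 = 1.
From the singleton clause (v7), v7 = 1.
From the singleton clause (v2'), v2 = 0.
From the singleton clause (v3'), v3 = 0.
This assignment satisfies each clause.
A satisfying assignment: v1: 1; v2: 0; v3: 0; v4: 1; v5: 1; v6: 0; v7: 1.

Yes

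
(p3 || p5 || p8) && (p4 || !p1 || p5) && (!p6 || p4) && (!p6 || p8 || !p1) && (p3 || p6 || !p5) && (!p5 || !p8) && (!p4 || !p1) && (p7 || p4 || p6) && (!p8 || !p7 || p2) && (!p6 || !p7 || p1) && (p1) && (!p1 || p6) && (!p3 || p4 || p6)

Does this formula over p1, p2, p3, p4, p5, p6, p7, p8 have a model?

From the singleton clause (p1), p1 = true.
From the singleton clause (!p4), p4 = false.
From the singleton clause (p5), p5 = true.
From the singleton clause (!p6), p6 = false.
Now (p6) is unsatisfied and unit — conflict.
No assignment satisfies every clause.

No, unsatisfiable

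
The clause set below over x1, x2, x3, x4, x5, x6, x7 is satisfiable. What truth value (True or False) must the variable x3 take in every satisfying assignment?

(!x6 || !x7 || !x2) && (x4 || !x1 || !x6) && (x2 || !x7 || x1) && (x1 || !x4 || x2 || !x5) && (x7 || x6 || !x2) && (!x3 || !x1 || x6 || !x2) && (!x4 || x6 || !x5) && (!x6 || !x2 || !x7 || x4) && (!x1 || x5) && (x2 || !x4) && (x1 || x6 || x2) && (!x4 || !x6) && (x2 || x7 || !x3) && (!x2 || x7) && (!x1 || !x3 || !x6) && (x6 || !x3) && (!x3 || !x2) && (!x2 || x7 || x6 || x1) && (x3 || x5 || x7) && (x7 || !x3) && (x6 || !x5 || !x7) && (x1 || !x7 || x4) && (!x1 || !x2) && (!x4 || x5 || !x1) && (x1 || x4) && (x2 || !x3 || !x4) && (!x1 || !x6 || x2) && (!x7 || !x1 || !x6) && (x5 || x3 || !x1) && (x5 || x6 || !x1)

False

Suppose x3 = true.
(x6) alone gives x6 = true.
(!x4) alone gives x4 = false.
(!x1) alone gives x1 = false.
Now (x1) is unsatisfied and unit — conflict.
So every satisfying assignment has x3 = False.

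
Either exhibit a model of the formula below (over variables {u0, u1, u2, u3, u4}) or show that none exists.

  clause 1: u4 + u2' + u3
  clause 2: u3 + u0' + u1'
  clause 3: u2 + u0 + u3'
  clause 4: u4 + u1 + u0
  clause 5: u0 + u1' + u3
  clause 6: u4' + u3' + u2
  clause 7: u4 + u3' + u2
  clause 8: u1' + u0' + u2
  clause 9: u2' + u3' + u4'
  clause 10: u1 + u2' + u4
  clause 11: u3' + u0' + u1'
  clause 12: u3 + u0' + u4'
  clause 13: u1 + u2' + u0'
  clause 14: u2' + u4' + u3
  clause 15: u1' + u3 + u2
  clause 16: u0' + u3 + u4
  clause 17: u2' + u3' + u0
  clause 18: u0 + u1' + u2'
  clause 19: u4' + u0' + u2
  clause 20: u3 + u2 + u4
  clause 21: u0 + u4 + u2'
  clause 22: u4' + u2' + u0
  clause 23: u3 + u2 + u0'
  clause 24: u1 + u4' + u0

UNSATISFIABLE

Branch on u4: set u4 = 1.
Branch on u3: set u3 = 0.
(u0') alone gives u0 = 0.
(u1') alone gives u1 = 0.
That conflicts with the unit clause (u1).
That branch fails; take u3 = 1 instead.
(u2) alone gives u2 = 1.
That conflicts with the unit clause (u2').
Both values of u3 lead to a conflict.
That branch fails; take u4 = 0 instead.
Branch on u2: set u2 = 0.
(u3') alone gives u3 = 0.
That conflicts with the unit clause (u3).
That branch fails; take u2 = 1 instead.
(u3) alone gives u3 = 1.
(u1) alone gives u1 = 1.
(u0') alone gives u0 = 0.
That conflicts with the unit clause (u0).
Both values of u2 lead to a conflict.
Both values of u4 lead to a conflict.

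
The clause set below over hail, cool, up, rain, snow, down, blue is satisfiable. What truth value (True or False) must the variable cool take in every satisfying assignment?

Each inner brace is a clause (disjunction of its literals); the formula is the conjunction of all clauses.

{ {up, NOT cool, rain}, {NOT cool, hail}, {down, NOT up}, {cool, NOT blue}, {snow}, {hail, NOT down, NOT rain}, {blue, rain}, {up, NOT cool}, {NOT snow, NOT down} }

False

Suppose cool = true.
Unit clause (hail) forces hail = true.
Unit clause (snow) forces snow = true.
Unit clause (up) forces up = true.
Unit clause (down) forces down = true.
That conflicts with the unit clause (NOT down).
So every satisfying assignment has cool = False.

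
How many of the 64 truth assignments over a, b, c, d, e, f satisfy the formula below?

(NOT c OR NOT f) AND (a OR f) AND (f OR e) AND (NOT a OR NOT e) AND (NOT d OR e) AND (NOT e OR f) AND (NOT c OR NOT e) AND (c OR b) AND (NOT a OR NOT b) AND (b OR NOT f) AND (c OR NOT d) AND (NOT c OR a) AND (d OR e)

There are 2^6 = 64 truth assignments over (a, b, c, d, e, f).
Split on b. With b = true, the clauses containing b are satisfied and NOT b drops from the rest; 1 of the 2^5 = 32 assignments to the other variables satisfy what remains.
With b = false, by the same count on the reduced clause set, 0 assignments work.
Total: 1 + 0 = 1.

1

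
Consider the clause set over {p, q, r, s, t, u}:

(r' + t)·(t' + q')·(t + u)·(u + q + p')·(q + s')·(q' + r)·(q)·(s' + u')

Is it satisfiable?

Unsatisfiable

Unit clause (q) forces q = 1.
Unit clause (t') forces t = 0.
Unit clause (r') forces r = 0.
But (r) is also a unit clause — contradiction.
No assignment satisfies every clause.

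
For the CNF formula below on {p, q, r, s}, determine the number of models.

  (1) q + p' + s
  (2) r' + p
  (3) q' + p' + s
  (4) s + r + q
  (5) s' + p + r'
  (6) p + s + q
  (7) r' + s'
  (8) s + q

5

There are 2^4 = 16 truth assignments over (p, q, r, s).
Split on p. With p = 1, the clauses containing p are satisfied and p' drops from the rest; 2 of the 2^3 = 8 assignments to the other variables satisfy what remains.
With p = 0, by the same count on the reduced clause set, 3 assignments work.
Total: 2 + 3 = 5.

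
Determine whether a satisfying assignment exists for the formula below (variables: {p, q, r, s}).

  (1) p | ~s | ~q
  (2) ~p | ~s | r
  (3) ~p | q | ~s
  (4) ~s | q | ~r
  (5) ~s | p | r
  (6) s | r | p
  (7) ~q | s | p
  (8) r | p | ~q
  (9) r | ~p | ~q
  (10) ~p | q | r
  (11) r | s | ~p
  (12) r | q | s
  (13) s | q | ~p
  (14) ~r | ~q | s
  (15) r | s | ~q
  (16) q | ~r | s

Suppose p = 1.
Suppose s = 1.
The clause (r) is unit, so r = 1.
The clause (q) is unit, so q = 1.
This assignment satisfies each clause.
A satisfying assignment: p=1, q=1, r=1, s=1.

Yes, satisfiable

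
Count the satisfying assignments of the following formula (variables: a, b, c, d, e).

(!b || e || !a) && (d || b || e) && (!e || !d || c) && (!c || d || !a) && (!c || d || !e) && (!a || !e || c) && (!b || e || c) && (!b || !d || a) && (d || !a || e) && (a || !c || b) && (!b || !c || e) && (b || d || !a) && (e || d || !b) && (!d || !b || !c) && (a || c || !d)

5

There are 2^5 = 32 truth assignments over (a, b, c, d, e).
Split on a. With a = true, the clauses containing a are satisfied and !a drops from the rest; 3 of the 2^4 = 16 assignments to the other variables satisfy what remains.
With a = false, by the same count on the reduced clause set, 2 assignments work.
Total: 3 + 2 = 5.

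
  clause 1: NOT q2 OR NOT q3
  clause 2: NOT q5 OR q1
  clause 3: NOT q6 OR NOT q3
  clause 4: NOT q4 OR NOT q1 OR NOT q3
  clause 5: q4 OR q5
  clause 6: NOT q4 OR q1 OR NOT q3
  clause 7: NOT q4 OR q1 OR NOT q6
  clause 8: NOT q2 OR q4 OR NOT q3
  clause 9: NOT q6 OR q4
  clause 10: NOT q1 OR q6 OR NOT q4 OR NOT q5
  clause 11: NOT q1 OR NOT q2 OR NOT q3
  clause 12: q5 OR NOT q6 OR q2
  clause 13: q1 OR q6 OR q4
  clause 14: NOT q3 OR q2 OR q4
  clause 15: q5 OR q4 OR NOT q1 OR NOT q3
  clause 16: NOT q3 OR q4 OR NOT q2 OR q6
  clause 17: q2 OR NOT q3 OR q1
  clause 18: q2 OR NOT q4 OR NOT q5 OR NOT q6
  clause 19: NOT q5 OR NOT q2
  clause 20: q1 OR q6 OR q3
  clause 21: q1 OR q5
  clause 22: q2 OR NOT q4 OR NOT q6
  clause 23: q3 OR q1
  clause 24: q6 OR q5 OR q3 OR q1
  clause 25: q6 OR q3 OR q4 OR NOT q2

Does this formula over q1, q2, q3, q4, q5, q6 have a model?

Case q2 = true:
The clause (NOT q3) is unit, so q3 = false.
The clause (NOT q5) is unit, so q5 = false.
The clause (q4) is unit, so q4 = true.
The clause (q1) is unit, so q1 = true.
No clause remains; q6 is free.
A satisfying assignment: q1: true, q2: true, q3: false, q4: true, q5: false, q6: true.

Yes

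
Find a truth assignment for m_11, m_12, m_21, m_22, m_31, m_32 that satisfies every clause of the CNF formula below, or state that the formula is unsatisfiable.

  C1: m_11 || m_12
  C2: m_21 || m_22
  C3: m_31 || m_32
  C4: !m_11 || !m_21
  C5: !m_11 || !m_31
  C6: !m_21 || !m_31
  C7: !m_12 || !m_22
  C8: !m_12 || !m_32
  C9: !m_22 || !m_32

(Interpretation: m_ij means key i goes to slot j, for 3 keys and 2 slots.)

UNSATISFIABLE

Branch on m_11: set m_11 = true.
The clause (!m_21) is unit, so m_21 = false.
The clause (m_22) is unit, so m_22 = true.
The clause (!m_31) is unit, so m_31 = false.
The clause (m_32) is unit, so m_32 = true.
But (!m_32) is also a unit clause — contradiction.
Backtrack on m_11: now try m_11 = false.
The clause (m_12) is unit, so m_12 = true.
The clause (!m_22) is unit, so m_22 = false.
The clause (m_21) is unit, so m_21 = true.
The clause (!m_31) is unit, so m_31 = false.
The clause (m_32) is unit, so m_32 = true.
But (!m_32) is also a unit clause — contradiction.
Both values of m_11 lead to a conflict.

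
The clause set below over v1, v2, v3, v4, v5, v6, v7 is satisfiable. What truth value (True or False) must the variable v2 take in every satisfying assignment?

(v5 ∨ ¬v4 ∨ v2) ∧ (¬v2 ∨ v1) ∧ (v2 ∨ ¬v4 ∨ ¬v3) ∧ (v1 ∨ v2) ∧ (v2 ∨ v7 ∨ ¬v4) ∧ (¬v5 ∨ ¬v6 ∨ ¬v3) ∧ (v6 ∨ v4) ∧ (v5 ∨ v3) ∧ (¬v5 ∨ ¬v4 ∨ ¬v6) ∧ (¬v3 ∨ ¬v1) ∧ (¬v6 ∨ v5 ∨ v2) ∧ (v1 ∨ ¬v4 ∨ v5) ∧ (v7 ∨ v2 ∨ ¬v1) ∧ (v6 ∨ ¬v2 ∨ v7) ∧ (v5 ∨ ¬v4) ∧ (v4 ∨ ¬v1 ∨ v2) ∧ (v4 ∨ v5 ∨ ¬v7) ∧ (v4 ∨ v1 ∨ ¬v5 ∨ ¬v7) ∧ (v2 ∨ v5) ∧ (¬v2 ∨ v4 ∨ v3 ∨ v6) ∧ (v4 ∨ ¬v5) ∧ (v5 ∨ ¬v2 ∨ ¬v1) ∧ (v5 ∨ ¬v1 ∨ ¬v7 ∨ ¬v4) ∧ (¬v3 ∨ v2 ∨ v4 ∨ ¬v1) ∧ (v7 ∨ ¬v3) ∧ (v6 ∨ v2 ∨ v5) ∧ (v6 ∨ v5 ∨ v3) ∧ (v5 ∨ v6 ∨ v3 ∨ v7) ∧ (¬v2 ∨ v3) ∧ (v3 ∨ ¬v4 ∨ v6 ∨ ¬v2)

Suppose v2 = True.
(v1) alone gives v1 = True.
(¬v3) alone gives v3 = False.
Now (v3) is unsatisfied and unit — conflict.
So every satisfying assignment has v2 = False.

False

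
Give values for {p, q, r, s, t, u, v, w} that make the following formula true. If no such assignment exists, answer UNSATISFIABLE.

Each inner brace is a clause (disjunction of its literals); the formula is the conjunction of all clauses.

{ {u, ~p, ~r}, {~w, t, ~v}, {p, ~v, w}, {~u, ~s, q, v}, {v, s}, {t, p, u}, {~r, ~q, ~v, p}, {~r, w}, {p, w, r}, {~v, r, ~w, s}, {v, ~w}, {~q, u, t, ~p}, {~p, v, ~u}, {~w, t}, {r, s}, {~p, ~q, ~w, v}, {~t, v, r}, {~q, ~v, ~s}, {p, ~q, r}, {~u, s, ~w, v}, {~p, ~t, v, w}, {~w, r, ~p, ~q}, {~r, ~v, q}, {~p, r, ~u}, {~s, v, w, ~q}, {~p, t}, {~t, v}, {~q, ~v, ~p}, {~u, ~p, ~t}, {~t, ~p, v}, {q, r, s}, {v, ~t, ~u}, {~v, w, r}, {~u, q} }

p ↦ 1, q ↦ 0, r ↦ 0, s ↦ 1, t ↦ 1, u ↦ 0, v ↦ 1, w ↦ 1

Try v = 1.
Try w = 1.
The clause (t) is unit, so t = 1.
Try r = 0.
The clause (s) is unit, so s = 1.
The clause (~q) is unit, so q = 0.
The clause (~u) is unit, so u = 0.
No clause remains; p is free.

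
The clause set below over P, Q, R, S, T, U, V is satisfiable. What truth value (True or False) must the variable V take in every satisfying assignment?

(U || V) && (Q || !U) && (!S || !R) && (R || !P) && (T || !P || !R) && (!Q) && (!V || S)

True

Suppose V = false.
Unit clause (U) forces U = true.
Unit clause (Q) forces Q = true.
That conflicts with the unit clause (!Q).
So every satisfying assignment has V = True.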